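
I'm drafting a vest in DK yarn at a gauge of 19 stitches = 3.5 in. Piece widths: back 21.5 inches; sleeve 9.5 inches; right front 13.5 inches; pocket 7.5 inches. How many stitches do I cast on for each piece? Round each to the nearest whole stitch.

back 117; sleeve 52; right front 73; pocket 41.

Rate = 19/3.5 = 5.429 sts per in.
back: 21.5 × 5.429 = 116.71 → 117.
sleeve: 9.5 × 5.429 = 51.57 → 52.
right front: 13.5 × 5.429 = 73.29 → 73.
pocket: 7.5 × 5.429 = 40.71 → 41.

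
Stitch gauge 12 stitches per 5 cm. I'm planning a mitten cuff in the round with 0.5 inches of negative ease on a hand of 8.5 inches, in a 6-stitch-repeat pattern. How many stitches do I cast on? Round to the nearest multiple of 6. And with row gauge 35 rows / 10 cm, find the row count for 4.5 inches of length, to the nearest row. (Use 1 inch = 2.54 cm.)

Cast on 48 stitches; work 40 rows.

Finished = 8.5 − 0.5 = 8 inches.
8 inches × 2.54 = 20.32 cm.
12/5 = 2.4 sts per cm; 20.32 × 2.4 = 48.77 sts.
Nearest multiple of 6 → 48.
4.5 inches = 11.43 cm; × 3.5 = 40.01 → 40 rows.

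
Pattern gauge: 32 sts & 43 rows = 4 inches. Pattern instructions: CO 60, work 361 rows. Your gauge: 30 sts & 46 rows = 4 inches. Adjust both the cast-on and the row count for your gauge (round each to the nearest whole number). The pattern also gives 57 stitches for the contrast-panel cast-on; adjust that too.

Stitches: 60 × 30/32 = 56.25 → 56.
Rows: 361 × 46/43 = 386.19 → 386.
contrast-panel cast-on: 57 × 30/32 = 53.44 → 53.

Cast on 56 stitches; work 386 rows; contrast-panel cast-on 53 stitches.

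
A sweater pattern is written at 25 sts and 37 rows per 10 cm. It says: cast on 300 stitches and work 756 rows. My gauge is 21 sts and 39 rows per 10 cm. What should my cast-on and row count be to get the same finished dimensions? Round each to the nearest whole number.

Stitches: 300 × 21/25 = 252.00 → 252.
Rows: 756 × 39/37 = 796.86 → 797.

Cast on 252 stitches; work 797 rows.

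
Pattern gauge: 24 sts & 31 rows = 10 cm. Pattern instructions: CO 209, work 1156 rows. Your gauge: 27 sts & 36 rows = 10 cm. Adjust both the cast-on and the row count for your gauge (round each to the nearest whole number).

Cast on 235 stitches; work 1342 rows.

Stitches: 209 × 27/24 = 235.12 → 235.
Rows: 1156 × 36/31 = 1342.45 → 1342.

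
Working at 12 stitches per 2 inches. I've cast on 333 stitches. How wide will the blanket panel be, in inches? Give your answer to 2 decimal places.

12 stitches / 2 inch = 6 stitches per inch.
333 / 6 = 55.500 inches.

55.50 inches.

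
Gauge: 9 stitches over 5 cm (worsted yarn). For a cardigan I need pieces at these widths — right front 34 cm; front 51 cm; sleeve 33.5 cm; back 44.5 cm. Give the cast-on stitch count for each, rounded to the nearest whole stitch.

right front 61; front 92; sleeve 60; back 80.

Rate = 9/5 = 1.8 sts per cm.
right front: 34 × 1.8 = 61.20 → 61.
front: 51 × 1.8 = 91.80 → 92.
sleeve: 33.5 × 1.8 = 60.30 → 60.
back: 44.5 × 1.8 = 80.10 → 80.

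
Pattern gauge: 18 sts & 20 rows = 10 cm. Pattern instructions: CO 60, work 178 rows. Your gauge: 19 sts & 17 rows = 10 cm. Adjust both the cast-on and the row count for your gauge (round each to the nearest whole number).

Stitches: 60 × 19/18 = 63.33 → 63.
Rows: 178 × 17/20 = 151.30 → 151.

Cast on 63 stitches; work 151 rows.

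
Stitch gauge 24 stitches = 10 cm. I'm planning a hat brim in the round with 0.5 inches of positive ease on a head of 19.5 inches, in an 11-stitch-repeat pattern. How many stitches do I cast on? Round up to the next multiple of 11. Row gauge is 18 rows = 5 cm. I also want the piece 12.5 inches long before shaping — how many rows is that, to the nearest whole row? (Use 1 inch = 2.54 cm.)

Cast on 132 stitches; work 114 rows.

Finished = 19.5 + 0.5 = 20 inches.
20 inches × 2.54 = 50.80 cm.
24/10 = 2.4 sts per cm; 50.80 × 2.4 = 121.92 sts.
Next multiple of 11 → 132.
12.5 inches = 31.75 cm; × 3.6 = 114.30 → 114 rows.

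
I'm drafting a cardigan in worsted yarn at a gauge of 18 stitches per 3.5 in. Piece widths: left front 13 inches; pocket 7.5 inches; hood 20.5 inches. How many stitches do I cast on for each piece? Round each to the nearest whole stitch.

left front 67; pocket 39; hood 105.

Rate = 18/3.5 = 5.143 sts per in.
left front: 13 × 5.143 = 66.86 → 67.
pocket: 7.5 × 5.143 = 38.57 → 39.
hood: 20.5 × 5.143 = 105.43 → 105.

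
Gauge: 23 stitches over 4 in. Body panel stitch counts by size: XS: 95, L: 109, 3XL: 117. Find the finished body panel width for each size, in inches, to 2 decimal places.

XS 16.52 inches; L 18.96 inches; 3XL 20.35 inches.

23/4 = 5.75 sts per in.
XS: 95 / 5.75 = 16.522 → 16.52 in.
L: 109 / 5.75 = 18.957 → 18.96 in.
3XL: 117 / 5.75 = 20.348 → 20.35 in.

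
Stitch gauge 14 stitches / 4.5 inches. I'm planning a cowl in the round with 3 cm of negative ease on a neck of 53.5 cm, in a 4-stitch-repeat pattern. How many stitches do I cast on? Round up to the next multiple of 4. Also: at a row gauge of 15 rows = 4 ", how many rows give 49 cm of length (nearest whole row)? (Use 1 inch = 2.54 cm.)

Cast on 64 stitches; work 72 rows.

Finished = 53.5 − 3 = 50.5 cm.
50.5 cm × 1/2.54 = 19.88 inches.
14/4.5 = 3.111 sts per in; 19.88 × 3.111 = 61.85 sts.
Next multiple of 4 → 64.
49 cm = 19.29 inches; × 3.75 = 72.34 → 72 rows.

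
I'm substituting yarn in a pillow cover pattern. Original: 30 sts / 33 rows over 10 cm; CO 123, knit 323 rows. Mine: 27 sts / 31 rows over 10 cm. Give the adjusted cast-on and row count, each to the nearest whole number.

Stitches: 123 × 27/30 = 110.70 → 111.
Rows: 323 × 31/33 = 303.42 → 303.

Cast on 111 stitches; work 303 rows.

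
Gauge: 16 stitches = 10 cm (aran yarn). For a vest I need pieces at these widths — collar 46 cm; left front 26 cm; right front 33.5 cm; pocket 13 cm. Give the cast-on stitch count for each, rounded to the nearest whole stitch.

Rate = 16/10 = 1.6 sts per cm.
collar: 46 × 1.6 = 73.60 → 74.
left front: 26 × 1.6 = 41.60 → 42.
right front: 33.5 × 1.6 = 53.60 → 54.
pocket: 13 × 1.6 = 20.80 → 21.

collar 74; left front 42; right front 54; pocket 21.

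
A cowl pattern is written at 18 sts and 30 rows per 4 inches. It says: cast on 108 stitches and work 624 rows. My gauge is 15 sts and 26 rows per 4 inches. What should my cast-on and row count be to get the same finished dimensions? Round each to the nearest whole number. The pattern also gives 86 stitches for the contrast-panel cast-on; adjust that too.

Stitches: 108 × 15/18 = 90.00 → 90.
Rows: 624 × 26/30 = 540.80 → 541.
contrast-panel cast-on: 86 × 15/18 = 71.67 → 72.

Cast on 90 stitches; work 541 rows; contrast-panel cast-on 72 stitches.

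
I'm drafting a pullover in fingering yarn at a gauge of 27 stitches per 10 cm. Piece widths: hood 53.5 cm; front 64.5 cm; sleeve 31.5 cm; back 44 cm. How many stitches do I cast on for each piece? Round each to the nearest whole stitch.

hood 144; front 174; sleeve 85; back 119.

Rate = 27/10 = 2.7 sts per cm.
hood: 53.5 × 2.7 = 144.45 → 144.
front: 64.5 × 2.7 = 174.15 → 174.
sleeve: 31.5 × 2.7 = 85.05 → 85.
back: 44 × 2.7 = 118.80 → 119.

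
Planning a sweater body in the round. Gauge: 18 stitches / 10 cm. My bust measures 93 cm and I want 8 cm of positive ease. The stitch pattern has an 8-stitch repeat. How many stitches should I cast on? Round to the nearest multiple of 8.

Finished = 93 + 8 = 101 cm.
18 / 10 = 1.8 sts/cm.
101 × 1.8 = 181.80 sts.
Nearest multiple of 8: 184.

Cast on 184 stitches.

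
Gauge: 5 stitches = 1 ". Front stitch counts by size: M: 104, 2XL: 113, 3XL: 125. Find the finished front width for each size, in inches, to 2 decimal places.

M 20.80 inches; 2XL 22.60 inches; 3XL 25.00 inches.

5/1 = 5 sts per in.
M: 104 / 5 = 20.800 → 20.80 in.
2XL: 113 / 5 = 22.600 → 22.60 in.
3XL: 125 / 5 = 25.000 → 25.00 in.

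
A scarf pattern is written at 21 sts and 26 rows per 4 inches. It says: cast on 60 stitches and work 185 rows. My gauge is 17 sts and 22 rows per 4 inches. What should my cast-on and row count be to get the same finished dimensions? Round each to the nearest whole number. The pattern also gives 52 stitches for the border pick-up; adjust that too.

Stitches: 60 × 17/21 = 48.57 → 49.
Rows: 185 × 22/26 = 156.54 → 157.
border pick-up: 52 × 17/21 = 42.10 → 42.

Cast on 49 stitches; work 157 rows; border pick-up 42 stitches.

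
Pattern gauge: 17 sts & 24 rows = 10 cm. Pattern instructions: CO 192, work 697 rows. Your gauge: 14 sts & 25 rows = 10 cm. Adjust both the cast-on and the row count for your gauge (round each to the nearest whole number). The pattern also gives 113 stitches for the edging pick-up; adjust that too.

Cast on 158 stitches; work 726 rows; edging pick-up 93 stitches.

Stitches: 192 × 14/17 = 158.12 → 158.
Rows: 697 × 25/24 = 726.04 → 726.
edging pick-up: 113 × 14/17 = 93.06 → 93.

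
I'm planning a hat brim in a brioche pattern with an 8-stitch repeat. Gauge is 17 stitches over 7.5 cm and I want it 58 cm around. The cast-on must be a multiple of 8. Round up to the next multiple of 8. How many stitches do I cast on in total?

Cast on 136 stitches.

17 / 7.5 = 2.267 sts per cm.
58 × 2.267 = 131.47 sts.
Next multiple of 8: 136.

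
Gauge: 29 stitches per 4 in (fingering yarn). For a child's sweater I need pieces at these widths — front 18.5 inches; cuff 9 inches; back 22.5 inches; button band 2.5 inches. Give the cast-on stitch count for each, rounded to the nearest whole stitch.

Rate = 29/4 = 7.25 sts per in.
front: 18.5 × 7.25 = 134.12 → 134.
cuff: 9 × 7.25 = 65.25 → 65.
back: 22.5 × 7.25 = 163.12 → 163.
button band: 2.5 × 7.25 = 18.12 → 18.

front 134; cuff 65; back 163; button band 18.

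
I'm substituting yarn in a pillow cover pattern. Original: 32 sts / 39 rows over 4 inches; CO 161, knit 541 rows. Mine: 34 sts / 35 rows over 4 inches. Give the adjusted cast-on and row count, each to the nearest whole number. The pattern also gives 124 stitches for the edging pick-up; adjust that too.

Stitches: 161 × 34/32 = 171.06 → 171.
Rows: 541 × 35/39 = 485.51 → 486.
edging pick-up: 124 × 34/32 = 131.75 → 132.

Cast on 171 stitches; work 486 rows; edging pick-up 132 stitches.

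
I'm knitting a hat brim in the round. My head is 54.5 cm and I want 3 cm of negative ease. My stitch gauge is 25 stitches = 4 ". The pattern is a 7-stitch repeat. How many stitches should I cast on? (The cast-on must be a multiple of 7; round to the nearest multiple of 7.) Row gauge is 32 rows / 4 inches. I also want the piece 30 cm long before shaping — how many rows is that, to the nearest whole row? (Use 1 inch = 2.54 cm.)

Finished = 54.5 − 3 = 51.5 cm.
51.5 cm × 1/2.54 = 20.28 inches.
25/4 = 6.25 sts per in; 20.28 × 6.25 = 126.72 sts.
Nearest multiple of 7 → 126.
30 cm = 11.81 inches; × 8 = 94.49 → 94 rows.

Cast on 126 stitches; work 94 rows.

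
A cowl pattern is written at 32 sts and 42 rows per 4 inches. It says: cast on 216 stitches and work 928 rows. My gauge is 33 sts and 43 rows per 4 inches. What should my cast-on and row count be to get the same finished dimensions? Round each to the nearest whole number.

Cast on 223 stitches; work 950 rows.

Stitches: 216 × 33/32 = 222.75 → 223.
Rows: 928 × 43/42 = 950.10 → 950.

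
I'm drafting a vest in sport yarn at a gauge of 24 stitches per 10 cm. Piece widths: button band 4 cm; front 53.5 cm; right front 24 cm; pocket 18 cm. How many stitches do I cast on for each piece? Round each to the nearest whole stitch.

button band 10; front 128; right front 58; pocket 43.

Rate = 24/10 = 2.4 sts per cm.
button band: 4 × 2.4 = 9.60 → 10.
front: 53.5 × 2.4 = 128.40 → 128.
right front: 24 × 2.4 = 57.60 → 58.
pocket: 18 × 2.4 = 43.20 → 43.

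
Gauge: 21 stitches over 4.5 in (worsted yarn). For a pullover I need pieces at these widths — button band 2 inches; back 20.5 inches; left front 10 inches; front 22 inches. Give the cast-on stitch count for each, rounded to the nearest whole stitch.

button band 9; back 96; left front 47; front 103.

Rate = 21/4.5 = 4.667 sts per in.
button band: 2 × 4.667 = 9.33 → 9.
back: 20.5 × 4.667 = 95.67 → 96.
left front: 10 × 4.667 = 46.67 → 47.
front: 22 × 4.667 = 102.67 → 103.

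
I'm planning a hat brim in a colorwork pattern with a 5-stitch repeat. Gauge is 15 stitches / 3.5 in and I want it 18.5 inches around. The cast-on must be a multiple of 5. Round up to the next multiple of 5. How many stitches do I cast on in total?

CO 80 sts.

15 / 3.5 = 4.286 sts per inch.
18.5 × 4.286 = 79.29 sts.
Next multiple of 5: 80.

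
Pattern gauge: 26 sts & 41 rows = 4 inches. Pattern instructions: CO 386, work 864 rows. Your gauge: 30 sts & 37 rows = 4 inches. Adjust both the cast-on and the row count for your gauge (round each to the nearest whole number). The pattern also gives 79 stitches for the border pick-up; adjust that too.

Cast on 445 stitches; work 780 rows; border pick-up 91 stitches.

Stitches: 386 × 30/26 = 445.38 → 445.
Rows: 864 × 37/41 = 779.71 → 780.
border pick-up: 79 × 30/26 = 91.15 → 91.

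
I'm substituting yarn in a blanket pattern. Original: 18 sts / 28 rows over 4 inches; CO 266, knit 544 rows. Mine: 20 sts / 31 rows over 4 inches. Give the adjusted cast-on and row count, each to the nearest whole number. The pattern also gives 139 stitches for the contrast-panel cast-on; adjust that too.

Stitches: 266 × 20/18 = 295.56 → 296.
Rows: 544 × 31/28 = 602.29 → 602.
contrast-panel cast-on: 139 × 20/18 = 154.44 → 154.

Cast on 296 stitches; work 602 rows; contrast-panel cast-on 154 stitches.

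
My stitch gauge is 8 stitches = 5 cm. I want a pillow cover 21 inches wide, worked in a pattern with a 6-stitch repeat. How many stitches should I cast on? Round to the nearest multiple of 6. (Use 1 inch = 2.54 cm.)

CO 84 sts.

21 in = 21 × 2.54 = 53.34 cm.
8 / 5 = 1.6 sts/cm.
53.34 × 1.6 = 85.34 sts.
→ 84.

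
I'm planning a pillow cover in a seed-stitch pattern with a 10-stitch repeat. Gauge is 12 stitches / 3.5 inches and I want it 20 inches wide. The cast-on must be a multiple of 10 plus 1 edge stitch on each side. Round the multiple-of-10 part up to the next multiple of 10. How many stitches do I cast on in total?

CO 72 sts.

12 / 3.5 = 3.429 sts per inch.
20 × 3.429 = 68.57 sts.
Less 2 edge sts → 66.57 for the repeat.
Next multiple of 10: 70.
Add back 2 edge sts → 72.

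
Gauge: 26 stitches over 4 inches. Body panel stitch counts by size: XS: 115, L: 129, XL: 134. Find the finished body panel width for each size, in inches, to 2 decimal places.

26/4 = 6.5 sts per in.
XS: 115 / 6.5 = 17.692 → 17.69 in.
L: 129 / 6.5 = 19.846 → 19.85 in.
XL: 134 / 6.5 = 20.615 → 20.62 in.

XS 17.69 inches; L 19.85 inches; XL 20.62 inches.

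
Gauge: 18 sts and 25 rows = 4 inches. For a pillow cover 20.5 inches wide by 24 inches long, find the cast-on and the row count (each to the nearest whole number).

Stitch gauge = 18/4 = 4.5 sts/in; 20.5 × 4.5 = 92.25 → 92 sts.
Row gauge = 25/4 = 6.25 rows/in; 24 × 6.25 = 150.00 → 150 rows.

Cast on 92 stitches and work 150 rows.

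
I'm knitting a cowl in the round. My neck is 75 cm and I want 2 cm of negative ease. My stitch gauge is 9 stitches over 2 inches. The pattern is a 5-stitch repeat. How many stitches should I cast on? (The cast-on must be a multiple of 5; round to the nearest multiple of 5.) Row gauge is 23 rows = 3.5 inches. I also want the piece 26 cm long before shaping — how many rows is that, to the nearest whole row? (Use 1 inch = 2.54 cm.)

Finished = 75 − 2 = 73 cm.
73 cm × 1/2.54 = 28.74 inches.
9/2 = 4.5 sts per in; 28.74 × 4.5 = 129.33 sts.
Nearest multiple of 5 → 130.
26 cm = 10.24 inches; × 6.571 = 67.27 → 67 rows.

Cast on 130 stitches; work 67 rows.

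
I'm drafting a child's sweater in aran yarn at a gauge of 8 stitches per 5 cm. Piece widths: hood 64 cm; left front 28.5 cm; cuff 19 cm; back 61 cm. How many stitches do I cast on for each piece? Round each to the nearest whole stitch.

hood 102; left front 46; cuff 30; back 98.

Rate = 8/5 = 1.6 sts per cm.
hood: 64 × 1.6 = 102.40 → 102.
left front: 28.5 × 1.6 = 45.60 → 46.
cuff: 19 × 1.6 = 30.40 → 30.
back: 61 × 1.6 = 97.60 → 98.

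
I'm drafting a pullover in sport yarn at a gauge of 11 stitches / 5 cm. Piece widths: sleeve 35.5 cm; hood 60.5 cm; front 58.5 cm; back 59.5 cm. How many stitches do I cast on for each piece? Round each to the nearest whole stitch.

sleeve 78; hood 133; front 129; back 131.

Rate = 11/5 = 2.2 sts per cm.
sleeve: 35.5 × 2.2 = 78.10 → 78.
hood: 60.5 × 2.2 = 133.10 → 133.
front: 58.5 × 2.2 = 128.70 → 129.
back: 59.5 × 2.2 = 130.90 → 131.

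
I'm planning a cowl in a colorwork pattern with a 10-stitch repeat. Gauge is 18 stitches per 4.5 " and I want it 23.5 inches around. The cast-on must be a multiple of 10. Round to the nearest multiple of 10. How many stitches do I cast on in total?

18 / 4.5 = 4 sts per inch.
23.5 × 4 = 94.00 sts.
Nearest multiple of 10: 90.

CO 90 sts.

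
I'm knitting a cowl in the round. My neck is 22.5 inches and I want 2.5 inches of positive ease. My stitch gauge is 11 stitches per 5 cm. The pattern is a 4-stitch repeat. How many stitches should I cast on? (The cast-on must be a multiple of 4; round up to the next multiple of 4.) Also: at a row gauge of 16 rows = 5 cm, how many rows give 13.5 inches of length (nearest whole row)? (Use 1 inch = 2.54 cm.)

Cast on 140 stitches; work 110 rows.

Finished = 22.5 + 2.5 = 25 inches.
25 inches × 2.54 = 63.50 cm.
11/5 = 2.2 sts per cm; 63.50 × 2.2 = 139.70 sts.
Next multiple of 4 → 140.
13.5 inches = 34.29 cm; × 3.2 = 109.73 → 110 rows.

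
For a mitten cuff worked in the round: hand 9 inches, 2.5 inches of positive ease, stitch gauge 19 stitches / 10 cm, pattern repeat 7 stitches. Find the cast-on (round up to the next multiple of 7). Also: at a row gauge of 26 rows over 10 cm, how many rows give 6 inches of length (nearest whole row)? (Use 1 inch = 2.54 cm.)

Finished = 9 + 2.5 = 11.5 inches.
11.5 inches × 2.54 = 29.21 cm.
19/10 = 1.9 sts per cm; 29.21 × 1.9 = 55.50 sts.
Next multiple of 7 → 56.
6 inches = 15.24 cm; × 2.6 = 39.62 → 40 rows.

Cast on 56 stitches; work 40 rows.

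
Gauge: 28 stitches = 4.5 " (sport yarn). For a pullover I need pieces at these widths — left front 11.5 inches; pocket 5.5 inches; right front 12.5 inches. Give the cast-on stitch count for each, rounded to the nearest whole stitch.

Rate = 28/4.5 = 6.222 sts per in.
left front: 11.5 × 6.222 = 71.56 → 72.
pocket: 5.5 × 6.222 = 34.22 → 34.
right front: 12.5 × 6.222 = 77.78 → 78.

left front 72; pocket 34; right front 78.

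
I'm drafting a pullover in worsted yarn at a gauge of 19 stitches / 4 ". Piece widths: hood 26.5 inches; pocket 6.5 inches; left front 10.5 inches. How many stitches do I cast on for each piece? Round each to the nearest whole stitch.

hood 126; pocket 31; left front 50.

Rate = 19/4 = 4.75 sts per in.
hood: 26.5 × 4.75 = 125.88 → 126.
pocket: 6.5 × 4.75 = 30.88 → 31.
left front: 10.5 × 4.75 = 49.88 → 50.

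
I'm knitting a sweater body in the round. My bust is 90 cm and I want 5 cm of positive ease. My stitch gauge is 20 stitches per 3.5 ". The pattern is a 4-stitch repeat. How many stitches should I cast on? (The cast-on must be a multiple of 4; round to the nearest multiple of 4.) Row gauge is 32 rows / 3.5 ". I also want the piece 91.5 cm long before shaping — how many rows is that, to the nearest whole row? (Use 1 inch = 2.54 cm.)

Cast on 212 stitches; work 329 rows.

Finished = 90 + 5 = 95 cm.
95 cm × 1/2.54 = 37.40 inches.
20/3.5 = 5.714 sts per in; 37.40 × 5.714 = 213.72 sts.
Nearest multiple of 4 → 212.
91.5 cm = 36.02 inches; × 9.143 = 329.36 → 329 rows.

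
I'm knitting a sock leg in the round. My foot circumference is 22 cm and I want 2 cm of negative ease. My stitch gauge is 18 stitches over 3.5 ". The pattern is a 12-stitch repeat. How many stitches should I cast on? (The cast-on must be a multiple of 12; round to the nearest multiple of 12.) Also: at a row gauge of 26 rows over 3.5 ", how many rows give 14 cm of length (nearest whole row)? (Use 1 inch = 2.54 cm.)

Finished = 22 − 2 = 20 cm.
20 cm × 1/2.54 = 7.87 inches.
18/3.5 = 5.143 sts per in; 7.87 × 5.143 = 40.49 sts.
Nearest multiple of 12 → 36.
14 cm = 5.51 inches; × 7.429 = 40.94 → 41 rows.

Cast on 36 stitches; work 41 rows.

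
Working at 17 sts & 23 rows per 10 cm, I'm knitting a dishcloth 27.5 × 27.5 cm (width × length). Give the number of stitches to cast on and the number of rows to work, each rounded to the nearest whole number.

Cast on 47 stitches and work 63 rows.

Stitch gauge = 17/10 = 1.7 sts/cm; 27.5 × 1.7 = 46.75 → 47 sts.
Row gauge = 23/10 = 2.3 rows/cm; 27.5 × 2.3 = 63.25 → 63 rows.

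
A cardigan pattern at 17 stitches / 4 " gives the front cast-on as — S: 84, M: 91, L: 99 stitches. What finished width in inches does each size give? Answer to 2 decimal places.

17/4 = 4.25 sts per in.
S: 84 / 4.25 = 19.765 → 19.76 in.
M: 91 / 4.25 = 21.412 → 21.41 in.
L: 99 / 4.25 = 23.294 → 23.29 in.

S 19.76 inches; M 21.41 inches; L 23.29 inches.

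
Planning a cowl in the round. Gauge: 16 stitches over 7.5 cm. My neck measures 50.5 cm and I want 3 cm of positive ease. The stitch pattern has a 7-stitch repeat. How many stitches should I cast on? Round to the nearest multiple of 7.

112 stitches.

Finished = 50.5 + 3 = 53.5 cm.
16 / 7.5 = 2.133 sts/cm.
53.5 × 2.133 = 114.13 sts.
Nearest multiple of 7: 112.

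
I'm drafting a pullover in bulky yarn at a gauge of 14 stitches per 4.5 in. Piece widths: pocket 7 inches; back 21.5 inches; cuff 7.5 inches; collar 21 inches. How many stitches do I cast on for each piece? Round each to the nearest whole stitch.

pocket 22; back 67; cuff 23; collar 65.

Rate = 14/4.5 = 3.111 sts per in.
pocket: 7 × 3.111 = 21.78 → 22.
back: 21.5 × 3.111 = 66.89 → 67.
cuff: 7.5 × 3.111 = 23.33 → 23.
collar: 21 × 3.111 = 65.33 → 65.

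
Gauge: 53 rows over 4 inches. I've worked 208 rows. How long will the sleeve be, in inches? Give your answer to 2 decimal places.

53 rows / 4 inch = 13.25 rows per inch.
208 / 13.25 = 15.698 inches.

15.70 inches.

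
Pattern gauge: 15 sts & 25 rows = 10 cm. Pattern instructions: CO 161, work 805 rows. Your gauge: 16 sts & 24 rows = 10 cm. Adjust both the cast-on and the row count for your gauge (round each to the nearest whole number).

Cast on 172 stitches; work 773 rows.

Stitches: 161 × 16/15 = 171.73 → 172.
Rows: 805 × 24/25 = 772.80 → 773.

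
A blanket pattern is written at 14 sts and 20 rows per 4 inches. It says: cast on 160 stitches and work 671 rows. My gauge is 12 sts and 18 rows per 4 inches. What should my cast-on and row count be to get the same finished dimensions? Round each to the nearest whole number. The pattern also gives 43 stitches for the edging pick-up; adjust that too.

Cast on 137 stitches; work 604 rows; edging pick-up 37 stitches.

Stitches: 160 × 12/14 = 137.14 → 137.
Rows: 671 × 18/20 = 603.90 → 604.
edging pick-up: 43 × 12/14 = 36.86 → 37.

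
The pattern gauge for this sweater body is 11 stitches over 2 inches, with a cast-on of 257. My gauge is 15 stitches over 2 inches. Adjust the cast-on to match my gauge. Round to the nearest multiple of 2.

Scale factor = 15 / 11 = 1.364.
257 × 15 / 11 = 350.45 sts.
→ 350 sts.

350 stitches.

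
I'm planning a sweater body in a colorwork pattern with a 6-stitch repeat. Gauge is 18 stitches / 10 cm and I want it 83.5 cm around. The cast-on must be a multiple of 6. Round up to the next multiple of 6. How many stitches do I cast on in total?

18 / 10 = 1.8 sts per cm.
83.5 × 1.8 = 150.30 sts.
Next multiple of 6: 156.

Cast on 156 stitches.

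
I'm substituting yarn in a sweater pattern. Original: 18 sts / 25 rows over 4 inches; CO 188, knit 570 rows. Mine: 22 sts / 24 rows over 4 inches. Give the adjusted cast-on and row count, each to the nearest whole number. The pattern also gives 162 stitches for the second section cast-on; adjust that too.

Stitches: 188 × 22/18 = 229.78 → 230.
Rows: 570 × 24/25 = 547.20 → 547.
second section cast-on: 162 × 22/18 = 198.00 → 198.

Cast on 230 stitches; work 547 rows; second section cast-on 198 stitches.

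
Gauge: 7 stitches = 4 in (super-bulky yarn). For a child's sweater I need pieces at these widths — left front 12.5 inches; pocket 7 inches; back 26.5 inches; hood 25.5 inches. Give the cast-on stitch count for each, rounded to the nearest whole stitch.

left front 22; pocket 12; back 46; hood 45.

Rate = 7/4 = 1.75 sts per in.
left front: 12.5 × 1.75 = 21.88 → 22.
pocket: 7 × 1.75 = 12.25 → 12.
back: 26.5 × 1.75 = 46.38 → 46.
hood: 25.5 × 1.75 = 44.62 → 45.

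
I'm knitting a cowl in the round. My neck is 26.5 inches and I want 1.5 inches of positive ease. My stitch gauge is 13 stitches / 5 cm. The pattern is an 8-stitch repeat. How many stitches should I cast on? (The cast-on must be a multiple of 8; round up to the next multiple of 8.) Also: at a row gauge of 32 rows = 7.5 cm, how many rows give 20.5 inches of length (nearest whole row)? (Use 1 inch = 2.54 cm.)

Finished = 26.5 + 1.5 = 28 inches.
28 inches × 2.54 = 71.12 cm.
13/5 = 2.6 sts per cm; 71.12 × 2.6 = 184.91 sts.
Next multiple of 8 → 192.
20.5 inches = 52.07 cm; × 4.267 = 222.17 → 222 rows.

Cast on 192 stitches; work 222 rows.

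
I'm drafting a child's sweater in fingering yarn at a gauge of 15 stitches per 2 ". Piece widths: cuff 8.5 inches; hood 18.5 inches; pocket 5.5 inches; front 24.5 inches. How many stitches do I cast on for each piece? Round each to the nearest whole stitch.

cuff 64; hood 139; pocket 41; front 184.

Rate = 15/2 = 7.5 sts per in.
cuff: 8.5 × 7.5 = 63.75 → 64.
hood: 18.5 × 7.5 = 138.75 → 139.
pocket: 5.5 × 7.5 = 41.25 → 41.
front: 24.5 × 7.5 = 183.75 → 184.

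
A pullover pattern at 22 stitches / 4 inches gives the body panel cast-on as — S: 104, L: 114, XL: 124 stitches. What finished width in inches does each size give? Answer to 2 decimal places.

S 18.91 inches; L 20.73 inches; XL 22.55 inches.

22/4 = 5.5 sts per in.
S: 104 / 5.5 = 18.909 → 18.91 in.
L: 114 / 5.5 = 20.727 → 20.73 in.
XL: 124 / 5.5 = 22.545 → 22.55 in.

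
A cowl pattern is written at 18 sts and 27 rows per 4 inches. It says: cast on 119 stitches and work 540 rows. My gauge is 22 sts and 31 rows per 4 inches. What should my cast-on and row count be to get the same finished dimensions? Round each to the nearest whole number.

Stitches: 119 × 22/18 = 145.44 → 145.
Rows: 540 × 31/27 = 620.00 → 620.

Cast on 145 stitches; work 620 rows.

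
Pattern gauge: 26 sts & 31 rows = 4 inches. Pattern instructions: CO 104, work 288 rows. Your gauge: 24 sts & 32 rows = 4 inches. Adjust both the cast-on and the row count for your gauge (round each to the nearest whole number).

Cast on 96 stitches; work 297 rows.

Stitches: 104 × 24/26 = 96.00 → 96.
Rows: 288 × 32/31 = 297.29 → 297.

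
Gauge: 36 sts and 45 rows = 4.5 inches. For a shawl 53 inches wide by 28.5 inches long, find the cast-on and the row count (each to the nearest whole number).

Stitch gauge = 36/4.5 = 8 sts/in; 53 × 8 = 424.00 → 424 sts.
Row gauge = 45/4.5 = 10 rows/in; 28.5 × 10 = 285.00 → 285 rows.

Cast on 424 stitches and work 285 rows.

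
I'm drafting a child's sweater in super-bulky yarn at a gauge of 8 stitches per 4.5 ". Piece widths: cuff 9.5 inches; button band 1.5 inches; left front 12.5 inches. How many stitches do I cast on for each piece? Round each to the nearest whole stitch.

Rate = 8/4.5 = 1.778 sts per in.
cuff: 9.5 × 1.778 = 16.89 → 17.
button band: 1.5 × 1.778 = 2.67 → 3.
left front: 12.5 × 1.778 = 22.22 → 22.

cuff 17; button band 3; left front 22.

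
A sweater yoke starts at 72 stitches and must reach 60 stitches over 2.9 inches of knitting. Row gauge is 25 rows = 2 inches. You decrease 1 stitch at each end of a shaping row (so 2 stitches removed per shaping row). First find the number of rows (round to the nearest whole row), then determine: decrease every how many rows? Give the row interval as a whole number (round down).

Rows = 2.9 × 12.5 = 36.2 → 36 rows.
Stitches to remove: 12 → 6 shaping rows (at 2 st each).
36 / 6 = 6.00 → every 6 rows.

Decrease every 6th row.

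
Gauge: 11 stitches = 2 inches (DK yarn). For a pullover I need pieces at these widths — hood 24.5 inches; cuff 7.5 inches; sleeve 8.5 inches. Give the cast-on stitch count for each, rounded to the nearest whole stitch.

hood 135; cuff 41; sleeve 47.

Rate = 11/2 = 5.5 sts per in.
hood: 24.5 × 5.5 = 134.75 → 135.
cuff: 7.5 × 5.5 = 41.25 → 41.
sleeve: 8.5 × 5.5 = 46.75 → 47.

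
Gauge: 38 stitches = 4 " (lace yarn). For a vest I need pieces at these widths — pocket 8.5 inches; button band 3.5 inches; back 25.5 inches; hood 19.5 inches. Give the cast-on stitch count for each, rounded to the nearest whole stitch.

pocket 81; button band 33; back 242; hood 185.

Rate = 38/4 = 9.5 sts per in.
pocket: 8.5 × 9.5 = 80.75 → 81.
button band: 3.5 × 9.5 = 33.25 → 33.
back: 25.5 × 9.5 = 242.25 → 242.
hood: 19.5 × 9.5 = 185.25 → 185.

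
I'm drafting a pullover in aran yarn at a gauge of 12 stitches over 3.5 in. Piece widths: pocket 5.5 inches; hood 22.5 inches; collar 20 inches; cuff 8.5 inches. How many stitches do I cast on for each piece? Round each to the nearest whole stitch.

pocket 19; hood 77; collar 69; cuff 29.

Rate = 12/3.5 = 3.429 sts per in.
pocket: 5.5 × 3.429 = 18.86 → 19.
hood: 22.5 × 3.429 = 77.14 → 77.
collar: 20 × 3.429 = 68.57 → 69.
cuff: 8.5 × 3.429 = 29.14 → 29.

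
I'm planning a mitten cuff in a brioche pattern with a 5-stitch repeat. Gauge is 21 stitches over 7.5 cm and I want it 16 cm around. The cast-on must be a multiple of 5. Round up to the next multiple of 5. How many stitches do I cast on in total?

45 stitches.

21 / 7.5 = 2.8 sts per cm.
16 × 2.8 = 44.80 sts.
Next multiple of 5: 45.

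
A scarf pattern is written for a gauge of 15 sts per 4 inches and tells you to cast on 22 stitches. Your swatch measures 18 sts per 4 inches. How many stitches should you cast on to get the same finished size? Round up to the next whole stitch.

Scale factor = 18 / 15 = 1.200.
22 × 18 / 15 = 26.40 sts.
→ 27 sts.

27 stitches.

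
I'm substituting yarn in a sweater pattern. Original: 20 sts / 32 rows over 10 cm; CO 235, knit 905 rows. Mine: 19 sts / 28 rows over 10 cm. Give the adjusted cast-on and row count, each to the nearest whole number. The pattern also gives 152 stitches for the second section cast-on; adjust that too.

Stitches: 235 × 19/20 = 223.25 → 223.
Rows: 905 × 28/32 = 791.88 → 792.
second section cast-on: 152 × 19/20 = 144.40 → 144.

Cast on 223 stitches; work 792 rows; second section cast-on 144 stitches.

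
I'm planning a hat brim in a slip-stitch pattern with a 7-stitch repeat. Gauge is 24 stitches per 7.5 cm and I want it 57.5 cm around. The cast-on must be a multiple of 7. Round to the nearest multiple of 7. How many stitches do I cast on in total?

24 / 7.5 = 3.2 sts per cm.
57.5 × 3.2 = 184.00 sts.
Nearest multiple of 7: 182.

CO 182 sts.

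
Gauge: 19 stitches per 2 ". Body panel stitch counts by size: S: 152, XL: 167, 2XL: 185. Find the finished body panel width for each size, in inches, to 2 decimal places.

19/2 = 9.5 sts per in.
S: 152 / 9.5 = 16.000 → 16.00 in.
XL: 167 / 9.5 = 17.579 → 17.58 in.
2XL: 185 / 9.5 = 19.474 → 19.47 in.

S 16.00 inches; XL 17.58 inches; 2XL 19.47 inches.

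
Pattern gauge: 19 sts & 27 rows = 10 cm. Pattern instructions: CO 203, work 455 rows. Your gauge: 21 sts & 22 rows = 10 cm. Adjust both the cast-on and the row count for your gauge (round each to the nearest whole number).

Stitches: 203 × 21/19 = 224.37 → 224.
Rows: 455 × 22/27 = 370.74 → 371.

Cast on 224 stitches; work 371 rows.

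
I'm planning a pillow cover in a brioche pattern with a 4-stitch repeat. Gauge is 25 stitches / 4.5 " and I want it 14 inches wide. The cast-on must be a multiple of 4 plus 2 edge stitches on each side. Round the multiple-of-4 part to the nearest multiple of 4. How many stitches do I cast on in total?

CO 76 sts.

25 / 4.5 = 5.556 sts per inch.
14 × 5.556 = 77.78 sts.
Less 4 edge sts → 73.78 for the repeat.
Nearest multiple of 4: 72.
Add back 4 edge sts → 76.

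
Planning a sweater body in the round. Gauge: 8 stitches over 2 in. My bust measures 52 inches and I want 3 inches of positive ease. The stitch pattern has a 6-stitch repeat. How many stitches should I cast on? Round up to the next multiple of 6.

Finished = 52 + 3 = 55 inches.
8 / 2 = 4 sts/in.
55 × 4 = 220.00 sts.
Next multiple of 6: 222.

222 stitches.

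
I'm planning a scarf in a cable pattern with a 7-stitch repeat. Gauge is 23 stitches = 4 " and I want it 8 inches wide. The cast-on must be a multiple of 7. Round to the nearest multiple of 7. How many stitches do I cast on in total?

49 stitches.

23 / 4 = 5.75 sts per inch.
8 × 5.75 = 46.00 sts.
Nearest multiple of 7: 49.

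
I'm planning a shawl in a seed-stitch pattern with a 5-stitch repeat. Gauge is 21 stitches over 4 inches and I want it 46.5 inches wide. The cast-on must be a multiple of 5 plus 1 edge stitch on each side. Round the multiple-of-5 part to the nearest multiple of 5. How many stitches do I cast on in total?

Cast on 242 stitches.

21 / 4 = 5.25 sts per inch.
46.5 × 5.25 = 244.12 sts.
Less 2 edge sts → 242.12 for the repeat.
Nearest multiple of 5: 240.
Add back 2 edge sts → 242.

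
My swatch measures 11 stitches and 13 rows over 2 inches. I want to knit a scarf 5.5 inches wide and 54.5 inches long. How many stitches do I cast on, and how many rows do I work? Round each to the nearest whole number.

Cast on 30 stitches and work 354 rows.

Stitch gauge = 11/2 = 5.5 sts/in; 5.5 × 5.5 = 30.25 → 30 sts.
Row gauge = 13/2 = 6.5 rows/in; 54.5 × 6.5 = 354.25 → 354 rows.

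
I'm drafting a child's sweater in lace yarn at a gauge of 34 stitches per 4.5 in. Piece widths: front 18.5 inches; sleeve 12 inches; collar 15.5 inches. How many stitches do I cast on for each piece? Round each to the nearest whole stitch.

front 140; sleeve 91; collar 117.

Rate = 34/4.5 = 7.556 sts per in.
front: 18.5 × 7.556 = 139.78 → 140.
sleeve: 12 × 7.556 = 90.67 → 91.
collar: 15.5 × 7.556 = 117.11 → 117.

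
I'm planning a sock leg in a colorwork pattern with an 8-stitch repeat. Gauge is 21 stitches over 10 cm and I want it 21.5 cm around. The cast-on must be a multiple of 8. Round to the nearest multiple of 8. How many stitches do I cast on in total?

48 stitches.

21 / 10 = 2.1 sts per cm.
21.5 × 2.1 = 45.15 sts.
Nearest multiple of 8: 48.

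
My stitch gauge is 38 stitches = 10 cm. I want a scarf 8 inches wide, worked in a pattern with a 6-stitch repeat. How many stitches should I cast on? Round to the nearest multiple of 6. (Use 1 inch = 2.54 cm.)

Cast on 78 stitches.

8 in = 8 × 2.54 = 20.32 cm.
38 / 10 = 3.8 sts/cm.
20.32 × 3.8 = 77.22 sts.
→ 78.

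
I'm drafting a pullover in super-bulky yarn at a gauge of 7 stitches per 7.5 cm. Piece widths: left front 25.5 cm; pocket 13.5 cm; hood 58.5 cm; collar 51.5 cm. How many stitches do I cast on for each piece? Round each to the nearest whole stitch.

Rate = 7/7.5 = 0.933 sts per cm.
left front: 25.5 × 0.933 = 23.80 → 24.
pocket: 13.5 × 0.933 = 12.60 → 13.
hood: 58.5 × 0.933 = 54.60 → 55.
collar: 51.5 × 0.933 = 48.07 → 48.

left front 24; pocket 13; hood 55; collar 48.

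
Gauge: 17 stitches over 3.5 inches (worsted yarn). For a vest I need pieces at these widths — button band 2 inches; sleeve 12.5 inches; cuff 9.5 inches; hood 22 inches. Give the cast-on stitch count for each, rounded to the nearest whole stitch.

Rate = 17/3.5 = 4.857 sts per in.
button band: 2 × 4.857 = 9.71 → 10.
sleeve: 12.5 × 4.857 = 60.71 → 61.
cuff: 9.5 × 4.857 = 46.14 → 46.
hood: 22 × 4.857 = 106.86 → 107.

button band 10; sleeve 61; cuff 46; hood 107.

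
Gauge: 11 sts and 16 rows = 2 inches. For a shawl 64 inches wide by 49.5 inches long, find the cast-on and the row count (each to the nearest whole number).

Stitch gauge = 11/2 = 5.5 sts/in; 64 × 5.5 = 352.00 → 352 sts.
Row gauge = 16/2 = 8 rows/in; 49.5 × 8 = 396.00 → 396 rows.

Cast on 352 stitches and work 396 rows.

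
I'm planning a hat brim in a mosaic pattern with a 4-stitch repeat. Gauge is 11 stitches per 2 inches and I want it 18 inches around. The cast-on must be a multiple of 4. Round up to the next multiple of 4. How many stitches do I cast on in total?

11 / 2 = 5.5 sts per inch.
18 × 5.5 = 99.00 sts.
Next multiple of 4: 100.

100 stitches.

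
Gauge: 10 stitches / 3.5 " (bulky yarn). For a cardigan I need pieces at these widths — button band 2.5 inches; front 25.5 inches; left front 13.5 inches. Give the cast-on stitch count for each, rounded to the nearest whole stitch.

Rate = 10/3.5 = 2.857 sts per in.
button band: 2.5 × 2.857 = 7.14 → 7.
front: 25.5 × 2.857 = 72.86 → 73.
left front: 13.5 × 2.857 = 38.57 → 39.

button band 7; front 73; left front 39.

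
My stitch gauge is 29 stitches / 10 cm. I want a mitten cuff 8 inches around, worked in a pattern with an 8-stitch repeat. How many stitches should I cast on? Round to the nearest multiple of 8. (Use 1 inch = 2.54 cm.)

8 in = 8 × 2.54 = 20.32 cm.
29 / 10 = 2.9 sts/cm.
20.32 × 2.9 = 58.93 sts.
→ 56.

56 stitches.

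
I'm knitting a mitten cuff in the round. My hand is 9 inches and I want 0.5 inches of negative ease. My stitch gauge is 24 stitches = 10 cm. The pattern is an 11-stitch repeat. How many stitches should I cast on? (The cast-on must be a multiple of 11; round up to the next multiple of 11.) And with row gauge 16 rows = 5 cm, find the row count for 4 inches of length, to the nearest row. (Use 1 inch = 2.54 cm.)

Cast on 55 stitches; work 33 rows.

Finished = 9 − 0.5 = 8.5 inches.
8.5 inches × 2.54 = 21.59 cm.
24/10 = 2.4 sts per cm; 21.59 × 2.4 = 51.82 sts.
Next multiple of 11 → 55.
4 inches = 10.16 cm; × 3.2 = 32.51 → 33 rows.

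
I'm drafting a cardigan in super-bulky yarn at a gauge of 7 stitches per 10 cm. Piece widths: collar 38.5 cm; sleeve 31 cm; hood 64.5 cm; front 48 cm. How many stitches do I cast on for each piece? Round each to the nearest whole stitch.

Rate = 7/10 = 0.7 sts per cm.
collar: 38.5 × 0.7 = 26.95 → 27.
sleeve: 31 × 0.7 = 21.70 → 22.
hood: 64.5 × 0.7 = 45.15 → 45.
front: 48 × 0.7 = 33.60 → 34.

collar 27; sleeve 22; hood 45; front 34.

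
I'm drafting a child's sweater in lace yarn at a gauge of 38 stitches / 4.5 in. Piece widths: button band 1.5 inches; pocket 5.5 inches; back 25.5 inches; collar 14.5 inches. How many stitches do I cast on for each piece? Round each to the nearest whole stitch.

button band 13; pocket 46; back 215; collar 122.

Rate = 38/4.5 = 8.444 sts per in.
button band: 1.5 × 8.444 = 12.67 → 13.
pocket: 5.5 × 8.444 = 46.44 → 46.
back: 25.5 × 8.444 = 215.33 → 215.
collar: 14.5 × 8.444 = 122.44 → 122.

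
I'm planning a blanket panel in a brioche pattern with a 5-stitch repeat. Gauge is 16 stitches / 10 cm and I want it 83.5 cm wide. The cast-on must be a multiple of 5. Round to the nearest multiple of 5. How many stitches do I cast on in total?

16 / 10 = 1.6 sts per cm.
83.5 × 1.6 = 133.60 sts.
Nearest multiple of 5: 135.

Cast on 135 stitches.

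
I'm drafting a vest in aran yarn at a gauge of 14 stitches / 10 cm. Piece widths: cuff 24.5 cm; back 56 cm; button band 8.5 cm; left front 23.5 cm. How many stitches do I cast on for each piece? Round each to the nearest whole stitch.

cuff 34; back 78; button band 12; left front 33.

Rate = 14/10 = 1.4 sts per cm.
cuff: 24.5 × 1.4 = 34.30 → 34.
back: 56 × 1.4 = 78.40 → 78.
button band: 8.5 × 1.4 = 11.90 → 12.
left front: 23.5 × 1.4 = 32.90 → 33.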